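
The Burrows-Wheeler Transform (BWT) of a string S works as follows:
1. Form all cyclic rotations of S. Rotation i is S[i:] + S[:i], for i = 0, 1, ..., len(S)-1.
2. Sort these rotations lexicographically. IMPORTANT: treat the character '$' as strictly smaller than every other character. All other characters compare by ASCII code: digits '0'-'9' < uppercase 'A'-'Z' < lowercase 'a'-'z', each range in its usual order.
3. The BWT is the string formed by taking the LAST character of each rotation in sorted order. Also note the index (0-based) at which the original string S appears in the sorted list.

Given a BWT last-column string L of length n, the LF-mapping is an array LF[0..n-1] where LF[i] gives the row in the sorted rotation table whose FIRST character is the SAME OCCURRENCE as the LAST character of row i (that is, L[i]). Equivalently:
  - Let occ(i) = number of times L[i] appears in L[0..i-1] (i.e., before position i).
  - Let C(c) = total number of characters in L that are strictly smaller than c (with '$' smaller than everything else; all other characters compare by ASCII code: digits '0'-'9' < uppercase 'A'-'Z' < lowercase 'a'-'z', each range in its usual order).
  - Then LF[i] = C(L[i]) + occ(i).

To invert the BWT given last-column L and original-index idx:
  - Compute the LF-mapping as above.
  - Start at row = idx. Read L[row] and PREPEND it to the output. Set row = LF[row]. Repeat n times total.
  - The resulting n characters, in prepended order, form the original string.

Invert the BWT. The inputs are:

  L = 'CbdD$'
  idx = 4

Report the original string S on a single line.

LF mapping: 1 3 4 2 0
Walk LF starting at row 4, prepending L[row]:
  step 1: row=4, L[4]='$', prepend. Next row=LF[4]=0
  step 2: row=0, L[0]='C', prepend. Next row=LF[0]=1
  step 3: row=1, L[1]='b', prepend. Next row=LF[1]=3
  step 4: row=3, L[3]='D', prepend. Next row=LF[3]=2
  step 5: row=2, L[2]='d', prepend. Next row=LF[2]=4
Reversed output: dDbC$

Answer: dDbC$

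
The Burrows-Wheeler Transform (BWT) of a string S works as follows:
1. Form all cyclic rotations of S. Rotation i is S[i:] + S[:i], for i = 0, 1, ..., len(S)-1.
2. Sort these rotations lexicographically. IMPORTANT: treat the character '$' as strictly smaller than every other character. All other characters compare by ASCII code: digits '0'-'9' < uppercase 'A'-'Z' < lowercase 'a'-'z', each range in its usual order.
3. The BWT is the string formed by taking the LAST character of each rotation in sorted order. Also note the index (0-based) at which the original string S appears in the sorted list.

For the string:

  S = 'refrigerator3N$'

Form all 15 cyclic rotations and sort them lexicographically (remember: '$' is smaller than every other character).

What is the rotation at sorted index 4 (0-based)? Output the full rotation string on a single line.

Answer: efrigerator3N$r

Derivation:
All 15 rotations (rotation i = S[i:]+S[:i]):
  rot[0] = refrigerator3N$
  rot[1] = efrigerator3N$r
  rot[2] = frigerator3N$re
  rot[3] = rigerator3N$ref
  rot[4] = igerator3N$refr
  rot[5] = gerator3N$refri
  rot[6] = erator3N$refrig
  rot[7] = rator3N$refrige
  rot[8] = ator3N$refriger
  rot[9] = tor3N$refrigera
  rot[10] = or3N$refrigerat
  rot[11] = r3N$refrigerato
  rot[12] = 3N$refrigerator
  rot[13] = N$refrigerator3
  rot[14] = $refrigerator3N
Sorted (with $ < everything):
  sorted[0] = $refrigerator3N
  sorted[1] = 3N$refrigerator
  sorted[2] = N$refrigerator3
  sorted[3] = ator3N$refriger
  sorted[4] = efrigerator3N$r
  sorted[5] = erator3N$refrig
  sorted[6] = frigerator3N$re
  sorted[7] = gerator3N$refri
  sorted[8] = igerator3N$refr
  sorted[9] = or3N$refrigerat
  sorted[10] = r3N$refrigerato
  sorted[11] = rator3N$refrige
  sorted[12] = refrigerator3N$
  sorted[13] = rigerator3N$ref
  sorted[14] = tor3N$refrigera
sorted[4] = efrigerator3N$r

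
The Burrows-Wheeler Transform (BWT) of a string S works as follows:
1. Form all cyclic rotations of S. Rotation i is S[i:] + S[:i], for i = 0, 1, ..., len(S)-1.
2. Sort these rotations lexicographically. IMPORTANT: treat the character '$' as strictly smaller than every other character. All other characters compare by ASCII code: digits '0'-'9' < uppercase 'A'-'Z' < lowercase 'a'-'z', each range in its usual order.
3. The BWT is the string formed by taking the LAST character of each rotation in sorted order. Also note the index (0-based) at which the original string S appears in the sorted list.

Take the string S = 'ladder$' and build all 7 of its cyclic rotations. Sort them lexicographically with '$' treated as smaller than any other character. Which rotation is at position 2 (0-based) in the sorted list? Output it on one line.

All 7 rotations (rotation i = S[i:]+S[:i]):
  rot[0] = ladder$
  rot[1] = adder$l
  rot[2] = dder$la
  rot[3] = der$lad
  rot[4] = er$ladd
  rot[5] = r$ladde
  rot[6] = $ladder
Sorted (with $ < everything):
  sorted[0] = $ladder
  sorted[1] = adder$l
  sorted[2] = dder$la
  sorted[3] = der$lad
  sorted[4] = er$ladd
  sorted[5] = ladder$
  sorted[6] = r$ladde
sorted[2] = dder$la

Answer: dder$la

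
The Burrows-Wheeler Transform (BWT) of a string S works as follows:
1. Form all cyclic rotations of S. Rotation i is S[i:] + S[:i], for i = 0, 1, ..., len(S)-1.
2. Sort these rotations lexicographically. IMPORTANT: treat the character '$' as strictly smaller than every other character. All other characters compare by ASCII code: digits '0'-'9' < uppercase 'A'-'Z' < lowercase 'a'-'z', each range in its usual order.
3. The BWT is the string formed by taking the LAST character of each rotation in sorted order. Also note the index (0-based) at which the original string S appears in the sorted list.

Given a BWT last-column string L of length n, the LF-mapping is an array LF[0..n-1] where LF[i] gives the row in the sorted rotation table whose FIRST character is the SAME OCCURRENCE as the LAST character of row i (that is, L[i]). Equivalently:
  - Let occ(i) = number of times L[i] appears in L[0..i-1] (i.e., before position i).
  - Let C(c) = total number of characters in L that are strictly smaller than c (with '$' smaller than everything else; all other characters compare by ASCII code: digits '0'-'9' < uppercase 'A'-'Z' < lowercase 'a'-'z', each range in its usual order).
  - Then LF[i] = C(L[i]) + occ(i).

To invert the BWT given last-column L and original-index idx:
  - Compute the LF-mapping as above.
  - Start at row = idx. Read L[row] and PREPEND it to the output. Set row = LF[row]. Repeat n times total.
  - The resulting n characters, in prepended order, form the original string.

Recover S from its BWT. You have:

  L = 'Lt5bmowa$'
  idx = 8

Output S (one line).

Answer: wombat5L$

Derivation:
LF mapping: 2 7 1 4 5 6 8 3 0
Walk LF starting at row 8, prepending L[row]:
  step 1: row=8, L[8]='$', prepend. Next row=LF[8]=0
  step 2: row=0, L[0]='L', prepend. Next row=LF[0]=2
  step 3: row=2, L[2]='5', prepend. Next row=LF[2]=1
  step 4: row=1, L[1]='t', prepend. Next row=LF[1]=7
  step 5: row=7, L[7]='a', prepend. Next row=LF[7]=3
  step 6: row=3, L[3]='b', prepend. Next row=LF[3]=4
  step 7: row=4, L[4]='m', prepend. Next row=LF[4]=5
  step 8: row=5, L[5]='o', prepend. Next row=LF[5]=6
  step 9: row=6, L[6]='w', prepend. Next row=LF[6]=8
Reversed output: wombat5L$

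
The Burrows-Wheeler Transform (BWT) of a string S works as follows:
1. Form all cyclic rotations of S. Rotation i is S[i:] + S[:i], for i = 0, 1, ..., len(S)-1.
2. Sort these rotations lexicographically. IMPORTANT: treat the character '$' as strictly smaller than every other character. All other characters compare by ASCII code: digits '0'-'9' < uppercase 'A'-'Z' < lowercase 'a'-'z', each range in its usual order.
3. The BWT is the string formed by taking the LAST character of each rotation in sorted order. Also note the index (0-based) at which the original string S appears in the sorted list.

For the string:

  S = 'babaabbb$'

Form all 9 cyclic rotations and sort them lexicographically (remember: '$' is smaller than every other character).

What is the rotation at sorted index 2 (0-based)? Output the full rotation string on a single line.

All 9 rotations (rotation i = S[i:]+S[:i]):
  rot[0] = babaabbb$
  rot[1] = abaabbb$b
  rot[2] = baabbb$ba
  rot[3] = aabbb$bab
  rot[4] = abbb$baba
  rot[5] = bbb$babaa
  rot[6] = bb$babaab
  rot[7] = b$babaabb
  rot[8] = $babaabbb
Sorted (with $ < everything):
  sorted[0] = $babaabbb
  sorted[1] = aabbb$bab
  sorted[2] = abaabbb$b
  sorted[3] = abbb$baba
  sorted[4] = b$babaabb
  sorted[5] = baabbb$ba
  sorted[6] = babaabbb$
  sorted[7] = bb$babaab
  sorted[8] = bbb$babaa
sorted[2] = abaabbb$b

Answer: abaabbb$b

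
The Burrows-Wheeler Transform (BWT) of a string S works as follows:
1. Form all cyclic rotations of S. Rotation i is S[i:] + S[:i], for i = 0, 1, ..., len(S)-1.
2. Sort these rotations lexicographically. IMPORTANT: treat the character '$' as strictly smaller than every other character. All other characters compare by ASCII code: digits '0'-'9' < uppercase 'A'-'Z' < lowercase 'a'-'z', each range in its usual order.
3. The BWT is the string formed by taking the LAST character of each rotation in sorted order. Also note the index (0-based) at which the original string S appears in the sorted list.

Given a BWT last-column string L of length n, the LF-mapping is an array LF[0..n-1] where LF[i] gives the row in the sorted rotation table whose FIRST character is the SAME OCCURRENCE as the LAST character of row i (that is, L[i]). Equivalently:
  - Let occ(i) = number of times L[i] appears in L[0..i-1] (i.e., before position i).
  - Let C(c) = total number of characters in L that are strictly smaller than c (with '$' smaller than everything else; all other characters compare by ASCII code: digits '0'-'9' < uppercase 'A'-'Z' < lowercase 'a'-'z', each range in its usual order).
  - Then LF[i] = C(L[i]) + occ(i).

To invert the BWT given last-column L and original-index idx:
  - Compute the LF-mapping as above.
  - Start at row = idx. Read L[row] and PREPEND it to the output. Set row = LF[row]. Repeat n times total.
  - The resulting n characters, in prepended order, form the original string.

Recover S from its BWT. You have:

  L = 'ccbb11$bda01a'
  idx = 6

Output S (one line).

Answer: adb1abb11c0c$

Derivation:
LF mapping: 10 11 7 8 2 3 0 9 12 5 1 4 6
Walk LF starting at row 6, prepending L[row]:
  step 1: row=6, L[6]='$', prepend. Next row=LF[6]=0
  step 2: row=0, L[0]='c', prepend. Next row=LF[0]=10
  step 3: row=10, L[10]='0', prepend. Next row=LF[10]=1
  step 4: row=1, L[1]='c', prepend. Next row=LF[1]=11
  step 5: row=11, L[11]='1', prepend. Next row=LF[11]=4
  step 6: row=4, L[4]='1', prepend. Next row=LF[4]=2
  step 7: row=2, L[2]='b', prepend. Next row=LF[2]=7
  step 8: row=7, L[7]='b', prepend. Next row=LF[7]=9
  step 9: row=9, L[9]='a', prepend. Next row=LF[9]=5
  step 10: row=5, L[5]='1', prepend. Next row=LF[5]=3
  step 11: row=3, L[3]='b', prepend. Next row=LF[3]=8
  step 12: row=8, L[8]='d', prepend. Next row=LF[8]=12
  step 13: row=12, L[12]='a', prepend. Next row=LF[12]=6
Reversed output: adb1abb11c0c$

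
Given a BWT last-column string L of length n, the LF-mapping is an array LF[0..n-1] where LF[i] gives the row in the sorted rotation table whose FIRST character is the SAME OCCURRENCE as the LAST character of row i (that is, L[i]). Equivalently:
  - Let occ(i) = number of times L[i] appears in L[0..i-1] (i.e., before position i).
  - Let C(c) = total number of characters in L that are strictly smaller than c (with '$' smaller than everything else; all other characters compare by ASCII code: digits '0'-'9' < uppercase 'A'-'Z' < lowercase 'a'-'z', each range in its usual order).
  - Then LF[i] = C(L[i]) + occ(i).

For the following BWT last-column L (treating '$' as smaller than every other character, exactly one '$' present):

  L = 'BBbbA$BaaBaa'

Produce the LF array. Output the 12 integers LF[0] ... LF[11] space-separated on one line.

Answer: 2 3 10 11 1 0 4 6 7 5 8 9

Derivation:
Char counts: '$':1, 'A':1, 'B':4, 'a':4, 'b':2
C (first-col start): C('$')=0, C('A')=1, C('B')=2, C('a')=6, C('b')=10
L[0]='B': occ=0, LF[0]=C('B')+0=2+0=2
L[1]='B': occ=1, LF[1]=C('B')+1=2+1=3
L[2]='b': occ=0, LF[2]=C('b')+0=10+0=10
L[3]='b': occ=1, LF[3]=C('b')+1=10+1=11
L[4]='A': occ=0, LF[4]=C('A')+0=1+0=1
L[5]='$': occ=0, LF[5]=C('$')+0=0+0=0
L[6]='B': occ=2, LF[6]=C('B')+2=2+2=4
L[7]='a': occ=0, LF[7]=C('a')+0=6+0=6
L[8]='a': occ=1, LF[8]=C('a')+1=6+1=7
L[9]='B': occ=3, LF[9]=C('B')+3=2+3=5
L[10]='a': occ=2, LF[10]=C('a')+2=6+2=8
L[11]='a': occ=3, LF[11]=C('a')+3=6+3=9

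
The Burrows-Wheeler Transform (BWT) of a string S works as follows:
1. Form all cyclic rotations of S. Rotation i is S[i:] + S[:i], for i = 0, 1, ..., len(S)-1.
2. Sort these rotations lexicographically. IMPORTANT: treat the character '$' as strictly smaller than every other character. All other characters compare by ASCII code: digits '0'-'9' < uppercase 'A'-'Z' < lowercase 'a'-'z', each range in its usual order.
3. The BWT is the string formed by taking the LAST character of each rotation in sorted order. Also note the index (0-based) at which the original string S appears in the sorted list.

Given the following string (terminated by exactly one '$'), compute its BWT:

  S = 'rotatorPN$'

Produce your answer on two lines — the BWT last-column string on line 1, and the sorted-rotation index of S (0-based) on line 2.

All 10 rotations (rotation i = S[i:]+S[:i]):
  rot[0] = rotatorPN$
  rot[1] = otatorPN$r
  rot[2] = tatorPN$ro
  rot[3] = atorPN$rot
  rot[4] = torPN$rota
  rot[5] = orPN$rotat
  rot[6] = rPN$rotato
  rot[7] = PN$rotator
  rot[8] = N$rotatorP
  rot[9] = $rotatorPN
Sorted (with $ < everything):
  sorted[0] = $rotatorPN  (last char: 'N')
  sorted[1] = N$rotatorP  (last char: 'P')
  sorted[2] = PN$rotator  (last char: 'r')
  sorted[3] = atorPN$rot  (last char: 't')
  sorted[4] = orPN$rotat  (last char: 't')
  sorted[5] = otatorPN$r  (last char: 'r')
  sorted[6] = rPN$rotato  (last char: 'o')
  sorted[7] = rotatorPN$  (last char: '$')
  sorted[8] = tatorPN$ro  (last char: 'o')
  sorted[9] = torPN$rota  (last char: 'a')
Last column: NPrttro$oa
Original string S is at sorted index 7

Answer: NPrttro$oa
7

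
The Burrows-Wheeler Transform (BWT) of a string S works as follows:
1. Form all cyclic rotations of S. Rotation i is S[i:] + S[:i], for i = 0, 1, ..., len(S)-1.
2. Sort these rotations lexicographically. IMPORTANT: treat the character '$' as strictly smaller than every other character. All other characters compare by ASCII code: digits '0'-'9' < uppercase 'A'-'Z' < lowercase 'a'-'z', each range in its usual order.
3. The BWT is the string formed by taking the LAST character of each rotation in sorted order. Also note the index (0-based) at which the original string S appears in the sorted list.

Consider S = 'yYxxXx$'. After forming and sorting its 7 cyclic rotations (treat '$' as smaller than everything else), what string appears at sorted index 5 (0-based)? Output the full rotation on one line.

Answer: xxXx$yY

Derivation:
All 7 rotations (rotation i = S[i:]+S[:i]):
  rot[0] = yYxxXx$
  rot[1] = YxxXx$y
  rot[2] = xxXx$yY
  rot[3] = xXx$yYx
  rot[4] = Xx$yYxx
  rot[5] = x$yYxxX
  rot[6] = $yYxxXx
Sorted (with $ < everything):
  sorted[0] = $yYxxXx
  sorted[1] = Xx$yYxx
  sorted[2] = YxxXx$y
  sorted[3] = x$yYxxX
  sorted[4] = xXx$yYx
  sorted[5] = xxXx$yY
  sorted[6] = yYxxXx$
sorted[5] = xxXx$yY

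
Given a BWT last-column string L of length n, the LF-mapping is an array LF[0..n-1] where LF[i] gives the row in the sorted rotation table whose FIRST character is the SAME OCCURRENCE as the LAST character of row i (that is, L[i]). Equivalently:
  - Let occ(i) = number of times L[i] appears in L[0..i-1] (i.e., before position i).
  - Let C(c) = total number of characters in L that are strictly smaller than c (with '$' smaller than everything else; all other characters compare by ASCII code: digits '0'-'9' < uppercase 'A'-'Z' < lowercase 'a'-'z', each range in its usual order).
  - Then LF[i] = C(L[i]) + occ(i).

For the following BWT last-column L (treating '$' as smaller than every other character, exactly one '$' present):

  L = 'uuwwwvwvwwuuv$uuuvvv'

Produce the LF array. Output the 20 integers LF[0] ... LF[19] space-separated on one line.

Char counts: '$':1, 'u':7, 'v':6, 'w':6
C (first-col start): C('$')=0, C('u')=1, C('v')=8, C('w')=14
L[0]='u': occ=0, LF[0]=C('u')+0=1+0=1
L[1]='u': occ=1, LF[1]=C('u')+1=1+1=2
L[2]='w': occ=0, LF[2]=C('w')+0=14+0=14
L[3]='w': occ=1, LF[3]=C('w')+1=14+1=15
L[4]='w': occ=2, LF[4]=C('w')+2=14+2=16
L[5]='v': occ=0, LF[5]=C('v')+0=8+0=8
L[6]='w': occ=3, LF[6]=C('w')+3=14+3=17
L[7]='v': occ=1, LF[7]=C('v')+1=8+1=9
L[8]='w': occ=4, LF[8]=C('w')+4=14+4=18
L[9]='w': occ=5, LF[9]=C('w')+5=14+5=19
L[10]='u': occ=2, LF[10]=C('u')+2=1+2=3
L[11]='u': occ=3, LF[11]=C('u')+3=1+3=4
L[12]='v': occ=2, LF[12]=C('v')+2=8+2=10
L[13]='$': occ=0, LF[13]=C('$')+0=0+0=0
L[14]='u': occ=4, LF[14]=C('u')+4=1+4=5
L[15]='u': occ=5, LF[15]=C('u')+5=1+5=6
L[16]='u': occ=6, LF[16]=C('u')+6=1+6=7
L[17]='v': occ=3, LF[17]=C('v')+3=8+3=11
L[18]='v': occ=4, LF[18]=C('v')+4=8+4=12
L[19]='v': occ=5, LF[19]=C('v')+5=8+5=13

Answer: 1 2 14 15 16 8 17 9 18 19 3 4 10 0 5 6 7 11 12 13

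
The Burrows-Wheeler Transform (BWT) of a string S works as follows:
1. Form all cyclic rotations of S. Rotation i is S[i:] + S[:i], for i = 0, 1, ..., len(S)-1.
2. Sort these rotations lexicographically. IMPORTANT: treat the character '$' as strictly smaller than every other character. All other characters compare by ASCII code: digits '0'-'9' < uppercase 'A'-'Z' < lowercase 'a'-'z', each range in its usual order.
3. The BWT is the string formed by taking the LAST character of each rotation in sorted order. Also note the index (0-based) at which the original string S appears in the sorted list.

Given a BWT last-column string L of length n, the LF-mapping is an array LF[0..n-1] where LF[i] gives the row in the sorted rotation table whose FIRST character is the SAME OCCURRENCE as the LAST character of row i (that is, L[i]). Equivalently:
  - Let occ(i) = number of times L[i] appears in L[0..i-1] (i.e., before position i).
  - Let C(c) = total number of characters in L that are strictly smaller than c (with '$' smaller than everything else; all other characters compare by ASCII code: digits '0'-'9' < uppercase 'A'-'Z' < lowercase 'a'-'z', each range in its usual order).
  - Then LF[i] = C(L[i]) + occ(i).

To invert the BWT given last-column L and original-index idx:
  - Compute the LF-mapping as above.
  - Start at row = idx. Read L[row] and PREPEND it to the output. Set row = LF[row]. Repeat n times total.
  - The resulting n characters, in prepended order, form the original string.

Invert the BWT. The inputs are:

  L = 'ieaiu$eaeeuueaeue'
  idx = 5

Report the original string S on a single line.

LF mapping: 11 4 1 12 13 0 5 2 6 7 14 15 8 3 9 16 10
Walk LF starting at row 5, prepending L[row]:
  step 1: row=5, L[5]='$', prepend. Next row=LF[5]=0
  step 2: row=0, L[0]='i', prepend. Next row=LF[0]=11
  step 3: row=11, L[11]='u', prepend. Next row=LF[11]=15
  step 4: row=15, L[15]='u', prepend. Next row=LF[15]=16
  step 5: row=16, L[16]='e', prepend. Next row=LF[16]=10
  step 6: row=10, L[10]='u', prepend. Next row=LF[10]=14
  step 7: row=14, L[14]='e', prepend. Next row=LF[14]=9
  step 8: row=9, L[9]='e', prepend. Next row=LF[9]=7
  step 9: row=7, L[7]='a', prepend. Next row=LF[7]=2
  step 10: row=2, L[2]='a', prepend. Next row=LF[2]=1
  step 11: row=1, L[1]='e', prepend. Next row=LF[1]=4
  step 12: row=4, L[4]='u', prepend. Next row=LF[4]=13
  step 13: row=13, L[13]='a', prepend. Next row=LF[13]=3
  step 14: row=3, L[3]='i', prepend. Next row=LF[3]=12
  step 15: row=12, L[12]='e', prepend. Next row=LF[12]=8
  step 16: row=8, L[8]='e', prepend. Next row=LF[8]=6
  step 17: row=6, L[6]='e', prepend. Next row=LF[6]=5
Reversed output: eeeiaueaaeeueuui$

Answer: eeeiaueaaeeueuui$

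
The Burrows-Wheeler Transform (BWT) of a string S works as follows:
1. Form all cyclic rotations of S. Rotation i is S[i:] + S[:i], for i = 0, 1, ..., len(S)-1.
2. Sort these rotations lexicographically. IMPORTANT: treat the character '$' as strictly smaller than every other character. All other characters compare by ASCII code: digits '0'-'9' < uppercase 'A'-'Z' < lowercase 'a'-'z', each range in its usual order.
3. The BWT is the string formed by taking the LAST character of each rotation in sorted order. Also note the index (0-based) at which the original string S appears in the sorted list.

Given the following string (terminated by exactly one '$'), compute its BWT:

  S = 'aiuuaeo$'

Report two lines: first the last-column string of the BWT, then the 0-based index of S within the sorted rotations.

Answer: ou$aaeui
2

Derivation:
All 8 rotations (rotation i = S[i:]+S[:i]):
  rot[0] = aiuuaeo$
  rot[1] = iuuaeo$a
  rot[2] = uuaeo$ai
  rot[3] = uaeo$aiu
  rot[4] = aeo$aiuu
  rot[5] = eo$aiuua
  rot[6] = o$aiuuae
  rot[7] = $aiuuaeo
Sorted (with $ < everything):
  sorted[0] = $aiuuaeo  (last char: 'o')
  sorted[1] = aeo$aiuu  (last char: 'u')
  sorted[2] = aiuuaeo$  (last char: '$')
  sorted[3] = eo$aiuua  (last char: 'a')
  sorted[4] = iuuaeo$a  (last char: 'a')
  sorted[5] = o$aiuuae  (last char: 'e')
  sorted[6] = uaeo$aiu  (last char: 'u')
  sorted[7] = uuaeo$ai  (last char: 'i')
Last column: ou$aaeui
Original string S is at sorted index 2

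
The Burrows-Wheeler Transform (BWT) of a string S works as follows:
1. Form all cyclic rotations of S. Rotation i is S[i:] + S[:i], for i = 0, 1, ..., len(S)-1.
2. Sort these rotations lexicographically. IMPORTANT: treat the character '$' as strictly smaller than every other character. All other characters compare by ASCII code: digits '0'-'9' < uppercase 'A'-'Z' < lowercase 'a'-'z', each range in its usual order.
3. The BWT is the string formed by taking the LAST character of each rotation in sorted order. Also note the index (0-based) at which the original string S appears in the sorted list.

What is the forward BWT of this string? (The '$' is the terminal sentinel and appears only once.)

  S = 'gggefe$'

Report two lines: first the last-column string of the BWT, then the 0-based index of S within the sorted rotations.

Answer: efgegg$
6

Derivation:
All 7 rotations (rotation i = S[i:]+S[:i]):
  rot[0] = gggefe$
  rot[1] = ggefe$g
  rot[2] = gefe$gg
  rot[3] = efe$ggg
  rot[4] = fe$ggge
  rot[5] = e$gggef
  rot[6] = $gggefe
Sorted (with $ < everything):
  sorted[0] = $gggefe  (last char: 'e')
  sorted[1] = e$gggef  (last char: 'f')
  sorted[2] = efe$ggg  (last char: 'g')
  sorted[3] = fe$ggge  (last char: 'e')
  sorted[4] = gefe$gg  (last char: 'g')
  sorted[5] = ggefe$g  (last char: 'g')
  sorted[6] = gggefe$  (last char: '$')
Last column: efgegg$
Original string S is at sorted index 6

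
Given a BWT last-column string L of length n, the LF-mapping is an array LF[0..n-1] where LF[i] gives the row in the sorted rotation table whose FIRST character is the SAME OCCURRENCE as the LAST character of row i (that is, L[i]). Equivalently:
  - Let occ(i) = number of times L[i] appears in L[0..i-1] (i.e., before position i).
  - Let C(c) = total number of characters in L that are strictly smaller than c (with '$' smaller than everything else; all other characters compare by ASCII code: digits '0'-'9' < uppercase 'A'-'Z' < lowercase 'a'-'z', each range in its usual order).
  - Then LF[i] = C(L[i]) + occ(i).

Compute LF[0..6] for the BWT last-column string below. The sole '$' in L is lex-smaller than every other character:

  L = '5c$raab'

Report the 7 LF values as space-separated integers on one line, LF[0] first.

Answer: 1 5 0 6 2 3 4

Derivation:
Char counts: '$':1, '5':1, 'a':2, 'b':1, 'c':1, 'r':1
C (first-col start): C('$')=0, C('5')=1, C('a')=2, C('b')=4, C('c')=5, C('r')=6
L[0]='5': occ=0, LF[0]=C('5')+0=1+0=1
L[1]='c': occ=0, LF[1]=C('c')+0=5+0=5
L[2]='$': occ=0, LF[2]=C('$')+0=0+0=0
L[3]='r': occ=0, LF[3]=C('r')+0=6+0=6
L[4]='a': occ=0, LF[4]=C('a')+0=2+0=2
L[5]='a': occ=1, LF[5]=C('a')+1=2+1=3
L[6]='b': occ=0, LF[6]=C('b')+0=4+0=4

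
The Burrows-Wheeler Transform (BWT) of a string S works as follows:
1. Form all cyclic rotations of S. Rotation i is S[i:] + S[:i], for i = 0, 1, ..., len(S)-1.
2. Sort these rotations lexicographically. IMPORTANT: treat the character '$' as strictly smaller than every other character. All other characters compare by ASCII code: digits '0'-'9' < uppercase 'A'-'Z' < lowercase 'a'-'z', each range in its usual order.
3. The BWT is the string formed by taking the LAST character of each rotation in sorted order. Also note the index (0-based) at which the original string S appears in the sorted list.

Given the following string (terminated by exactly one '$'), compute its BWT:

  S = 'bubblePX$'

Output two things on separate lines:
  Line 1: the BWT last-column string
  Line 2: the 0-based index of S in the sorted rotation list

Answer: XePub$lbb
5

Derivation:
All 9 rotations (rotation i = S[i:]+S[:i]):
  rot[0] = bubblePX$
  rot[1] = ubblePX$b
  rot[2] = bblePX$bu
  rot[3] = blePX$bub
  rot[4] = lePX$bubb
  rot[5] = ePX$bubbl
  rot[6] = PX$bubble
  rot[7] = X$bubbleP
  rot[8] = $bubblePX
Sorted (with $ < everything):
  sorted[0] = $bubblePX  (last char: 'X')
  sorted[1] = PX$bubble  (last char: 'e')
  sorted[2] = X$bubbleP  (last char: 'P')
  sorted[3] = bblePX$bu  (last char: 'u')
  sorted[4] = blePX$bub  (last char: 'b')
  sorted[5] = bubblePX$  (last char: '$')
  sorted[6] = ePX$bubbl  (last char: 'l')
  sorted[7] = lePX$bubb  (last char: 'b')
  sorted[8] = ubblePX$b  (last char: 'b')
Last column: XePub$lbb
Original string S is at sorted index 5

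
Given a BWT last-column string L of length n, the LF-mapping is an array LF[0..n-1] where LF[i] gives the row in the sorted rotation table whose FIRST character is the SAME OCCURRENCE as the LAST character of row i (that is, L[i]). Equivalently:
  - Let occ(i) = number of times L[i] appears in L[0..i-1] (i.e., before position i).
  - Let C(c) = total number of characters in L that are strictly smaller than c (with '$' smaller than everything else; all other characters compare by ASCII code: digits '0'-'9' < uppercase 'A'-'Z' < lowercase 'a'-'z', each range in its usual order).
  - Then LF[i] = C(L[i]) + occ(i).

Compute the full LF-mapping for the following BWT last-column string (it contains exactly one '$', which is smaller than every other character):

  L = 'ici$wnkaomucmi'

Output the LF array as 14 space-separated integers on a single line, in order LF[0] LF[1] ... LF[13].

Answer: 4 2 5 0 13 10 7 1 11 8 12 3 9 6

Derivation:
Char counts: '$':1, 'a':1, 'c':2, 'i':3, 'k':1, 'm':2, 'n':1, 'o':1, 'u':1, 'w':1
C (first-col start): C('$')=0, C('a')=1, C('c')=2, C('i')=4, C('k')=7, C('m')=8, C('n')=10, C('o')=11, C('u')=12, C('w')=13
L[0]='i': occ=0, LF[0]=C('i')+0=4+0=4
L[1]='c': occ=0, LF[1]=C('c')+0=2+0=2
L[2]='i': occ=1, LF[2]=C('i')+1=4+1=5
L[3]='$': occ=0, LF[3]=C('$')+0=0+0=0
L[4]='w': occ=0, LF[4]=C('w')+0=13+0=13
L[5]='n': occ=0, LF[5]=C('n')+0=10+0=10
L[6]='k': occ=0, LF[6]=C('k')+0=7+0=7
L[7]='a': occ=0, LF[7]=C('a')+0=1+0=1
L[8]='o': occ=0, LF[8]=C('o')+0=11+0=11
L[9]='m': occ=0, LF[9]=C('m')+0=8+0=8
L[10]='u': occ=0, LF[10]=C('u')+0=12+0=12
L[11]='c': occ=1, LF[11]=C('c')+1=2+1=3
L[12]='m': occ=1, LF[12]=C('m')+1=8+1=9
L[13]='i': occ=2, LF[13]=C('i')+2=4+2=6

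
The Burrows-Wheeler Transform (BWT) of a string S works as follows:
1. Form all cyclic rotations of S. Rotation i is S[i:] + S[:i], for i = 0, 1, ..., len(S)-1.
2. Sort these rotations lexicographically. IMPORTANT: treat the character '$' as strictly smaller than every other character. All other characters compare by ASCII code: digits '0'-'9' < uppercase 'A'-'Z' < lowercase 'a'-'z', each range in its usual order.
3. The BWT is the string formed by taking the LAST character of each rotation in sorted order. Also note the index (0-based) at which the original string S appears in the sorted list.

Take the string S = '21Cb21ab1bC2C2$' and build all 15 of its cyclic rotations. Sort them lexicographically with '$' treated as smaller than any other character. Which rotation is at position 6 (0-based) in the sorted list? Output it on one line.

All 15 rotations (rotation i = S[i:]+S[:i]):
  rot[0] = 21Cb21ab1bC2C2$
  rot[1] = 1Cb21ab1bC2C2$2
  rot[2] = Cb21ab1bC2C2$21
  rot[3] = b21ab1bC2C2$21C
  rot[4] = 21ab1bC2C2$21Cb
  rot[5] = 1ab1bC2C2$21Cb2
  rot[6] = ab1bC2C2$21Cb21
  rot[7] = b1bC2C2$21Cb21a
  rot[8] = 1bC2C2$21Cb21ab
  rot[9] = bC2C2$21Cb21ab1
  rot[10] = C2C2$21Cb21ab1b
  rot[11] = 2C2$21Cb21ab1bC
  rot[12] = C2$21Cb21ab1bC2
  rot[13] = 2$21Cb21ab1bC2C
  rot[14] = $21Cb21ab1bC2C2
Sorted (with $ < everything):
  sorted[0] = $21Cb21ab1bC2C2
  sorted[1] = 1Cb21ab1bC2C2$2
  sorted[2] = 1ab1bC2C2$21Cb2
  sorted[3] = 1bC2C2$21Cb21ab
  sorted[4] = 2$21Cb21ab1bC2C
  sorted[5] = 21Cb21ab1bC2C2$
  sorted[6] = 21ab1bC2C2$21Cb
  sorted[7] = 2C2$21Cb21ab1bC
  sorted[8] = C2$21Cb21ab1bC2
  sorted[9] = C2C2$21Cb21ab1b
  sorted[10] = Cb21ab1bC2C2$21
  sorted[11] = ab1bC2C2$21Cb21
  sorted[12] = b1bC2C2$21Cb21a
  sorted[13] = b21ab1bC2C2$21C
  sorted[14] = bC2C2$21Cb21ab1
sorted[6] = 21ab1bC2C2$21Cb

Answer: 21ab1bC2C2$21Cb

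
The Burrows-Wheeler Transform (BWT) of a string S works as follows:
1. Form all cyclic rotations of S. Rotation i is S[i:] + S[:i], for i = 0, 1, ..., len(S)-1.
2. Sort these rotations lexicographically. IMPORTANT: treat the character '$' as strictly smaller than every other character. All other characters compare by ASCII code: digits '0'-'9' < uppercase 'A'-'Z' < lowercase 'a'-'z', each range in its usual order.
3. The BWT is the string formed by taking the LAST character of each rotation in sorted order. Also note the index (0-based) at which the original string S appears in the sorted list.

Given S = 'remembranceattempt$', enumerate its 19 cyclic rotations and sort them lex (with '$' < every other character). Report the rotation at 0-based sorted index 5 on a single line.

Answer: eattempt$remembranc

Derivation:
All 19 rotations (rotation i = S[i:]+S[:i]):
  rot[0] = remembranceattempt$
  rot[1] = emembranceattempt$r
  rot[2] = membranceattempt$re
  rot[3] = embranceattempt$rem
  rot[4] = mbranceattempt$reme
  rot[5] = branceattempt$remem
  rot[6] = ranceattempt$rememb
  rot[7] = anceattempt$remembr
  rot[8] = nceattempt$remembra
  rot[9] = ceattempt$remembran
  rot[10] = eattempt$remembranc
  rot[11] = attempt$remembrance
  rot[12] = ttempt$remembrancea
  rot[13] = tempt$remembranceat
  rot[14] = empt$remembranceatt
  rot[15] = mpt$remembranceatte
  rot[16] = pt$remembranceattem
  rot[17] = t$remembranceattemp
  rot[18] = $remembranceattempt
Sorted (with $ < everything):
  sorted[0] = $remembranceattempt
  sorted[1] = anceattempt$remembr
  sorted[2] = attempt$remembrance
  sorted[3] = branceattempt$remem
  sorted[4] = ceattempt$remembran
  sorted[5] = eattempt$remembranc
  sorted[6] = embranceattempt$rem
  sorted[7] = emembranceattempt$r
  sorted[8] = empt$remembranceatt
  sorted[9] = mbranceattempt$reme
  sorted[10] = membranceattempt$re
  sorted[11] = mpt$remembranceatte
  sorted[12] = nceattempt$remembra
  sorted[13] = pt$remembranceattem
  sorted[14] = ranceattempt$rememb
  sorted[15] = remembranceattempt$
  sorted[16] = t$remembranceattemp
  sorted[17] = tempt$remembranceat
  sorted[18] = ttempt$remembrancea
sorted[5] = eattempt$remembranc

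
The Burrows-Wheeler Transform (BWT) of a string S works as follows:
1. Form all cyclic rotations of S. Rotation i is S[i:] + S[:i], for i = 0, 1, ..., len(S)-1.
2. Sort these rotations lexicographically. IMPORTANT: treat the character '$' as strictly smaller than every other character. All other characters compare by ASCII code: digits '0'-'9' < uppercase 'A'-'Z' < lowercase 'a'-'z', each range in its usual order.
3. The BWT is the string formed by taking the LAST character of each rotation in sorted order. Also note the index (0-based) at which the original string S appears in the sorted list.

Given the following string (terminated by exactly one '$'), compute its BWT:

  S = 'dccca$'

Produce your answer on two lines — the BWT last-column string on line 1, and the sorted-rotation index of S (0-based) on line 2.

All 6 rotations (rotation i = S[i:]+S[:i]):
  rot[0] = dccca$
  rot[1] = ccca$d
  rot[2] = cca$dc
  rot[3] = ca$dcc
  rot[4] = a$dccc
  rot[5] = $dccca
Sorted (with $ < everything):
  sorted[0] = $dccca  (last char: 'a')
  sorted[1] = a$dccc  (last char: 'c')
  sorted[2] = ca$dcc  (last char: 'c')
  sorted[3] = cca$dc  (last char: 'c')
  sorted[4] = ccca$d  (last char: 'd')
  sorted[5] = dccca$  (last char: '$')
Last column: acccd$
Original string S is at sorted index 5

Answer: acccd$
5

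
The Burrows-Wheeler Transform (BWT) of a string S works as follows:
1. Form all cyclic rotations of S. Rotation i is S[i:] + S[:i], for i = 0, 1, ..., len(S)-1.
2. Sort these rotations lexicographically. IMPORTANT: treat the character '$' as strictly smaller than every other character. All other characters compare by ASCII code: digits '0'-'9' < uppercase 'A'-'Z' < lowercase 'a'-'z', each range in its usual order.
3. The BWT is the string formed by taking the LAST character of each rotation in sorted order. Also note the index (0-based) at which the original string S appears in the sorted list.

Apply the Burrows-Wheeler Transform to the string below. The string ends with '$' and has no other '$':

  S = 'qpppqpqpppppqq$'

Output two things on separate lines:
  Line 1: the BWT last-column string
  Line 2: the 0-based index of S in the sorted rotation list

Answer: qqpqpppqppqp$pp
12

Derivation:
All 15 rotations (rotation i = S[i:]+S[:i]):
  rot[0] = qpppqpqpppppqq$
  rot[1] = pppqpqpppppqq$q
  rot[2] = ppqpqpppppqq$qp
  rot[3] = pqpqpppppqq$qpp
  rot[4] = qpqpppppqq$qppp
  rot[5] = pqpppppqq$qpppq
  rot[6] = qpppppqq$qpppqp
  rot[7] = pppppqq$qpppqpq
  rot[8] = ppppqq$qpppqpqp
  rot[9] = pppqq$qpppqpqpp
  rot[10] = ppqq$qpppqpqppp
  rot[11] = pqq$qpppqpqpppp
  rot[12] = qq$qpppqpqppppp
  rot[13] = q$qpppqpqpppppq
  rot[14] = $qpppqpqpppppqq
Sorted (with $ < everything):
  sorted[0] = $qpppqpqpppppqq  (last char: 'q')
  sorted[1] = pppppqq$qpppqpq  (last char: 'q')
  sorted[2] = ppppqq$qpppqpqp  (last char: 'p')
  sorted[3] = pppqpqpppppqq$q  (last char: 'q')
  sorted[4] = pppqq$qpppqpqpp  (last char: 'p')
  sorted[5] = ppqpqpppppqq$qp  (last char: 'p')
  sorted[6] = ppqq$qpppqpqppp  (last char: 'p')
  sorted[7] = pqpppppqq$qpppq  (last char: 'q')
  sorted[8] = pqpqpppppqq$qpp  (last char: 'p')
  sorted[9] = pqq$qpppqpqpppp  (last char: 'p')
  sorted[10] = q$qpppqpqpppppq  (last char: 'q')
  sorted[11] = qpppppqq$qpppqp  (last char: 'p')
  sorted[12] = qpppqpqpppppqq$  (last char: '$')
  sorted[13] = qpqpppppqq$qppp  (last char: 'p')
  sorted[14] = qq$qpppqpqppppp  (last char: 'p')
Last column: qqpqpppqppqp$pp
Original string S is at sorted index 12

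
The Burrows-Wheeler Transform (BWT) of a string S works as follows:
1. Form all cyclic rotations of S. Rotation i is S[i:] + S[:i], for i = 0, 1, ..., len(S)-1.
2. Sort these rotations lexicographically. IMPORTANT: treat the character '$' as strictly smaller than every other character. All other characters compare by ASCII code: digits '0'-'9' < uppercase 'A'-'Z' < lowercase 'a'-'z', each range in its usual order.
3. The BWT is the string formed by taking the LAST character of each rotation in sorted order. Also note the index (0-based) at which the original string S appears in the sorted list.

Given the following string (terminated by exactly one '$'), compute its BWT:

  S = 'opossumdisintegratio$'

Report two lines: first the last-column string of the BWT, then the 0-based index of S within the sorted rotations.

All 21 rotations (rotation i = S[i:]+S[:i]):
  rot[0] = opossumdisintegratio$
  rot[1] = possumdisintegratio$o
  rot[2] = ossumdisintegratio$op
  rot[3] = ssumdisintegratio$opo
  rot[4] = sumdisintegratio$opos
  rot[5] = umdisintegratio$oposs
  rot[6] = mdisintegratio$opossu
  rot[7] = disintegratio$opossum
  rot[8] = isintegratio$opossumd
  rot[9] = sintegratio$opossumdi
  rot[10] = integratio$opossumdis
  rot[11] = ntegratio$opossumdisi
  rot[12] = tegratio$opossumdisin
  rot[13] = egratio$opossumdisint
  rot[14] = gratio$opossumdisinte
  rot[15] = ratio$opossumdisinteg
  rot[16] = atio$opossumdisintegr
  rot[17] = tio$opossumdisintegra
  rot[18] = io$opossumdisintegrat
  rot[19] = o$opossumdisintegrati
  rot[20] = $opossumdisintegratio
Sorted (with $ < everything):
  sorted[0] = $opossumdisintegratio  (last char: 'o')
  sorted[1] = atio$opossumdisintegr  (last char: 'r')
  sorted[2] = disintegratio$opossum  (last char: 'm')
  sorted[3] = egratio$opossumdisint  (last char: 't')
  sorted[4] = gratio$opossumdisinte  (last char: 'e')
  sorted[5] = integratio$opossumdis  (last char: 's')
  sorted[6] = io$opossumdisintegrat  (last char: 't')
  sorted[7] = isintegratio$opossumd  (last char: 'd')
  sorted[8] = mdisintegratio$opossu  (last char: 'u')
  sorted[9] = ntegratio$opossumdisi  (last char: 'i')
  sorted[10] = o$opossumdisintegrati  (last char: 'i')
  sorted[11] = opossumdisintegratio$  (last char: '$')
  sorted[12] = ossumdisintegratio$op  (last char: 'p')
  sorted[13] = possumdisintegratio$o  (last char: 'o')
  sorted[14] = ratio$opossumdisinteg  (last char: 'g')
  sorted[15] = sintegratio$opossumdi  (last char: 'i')
  sorted[16] = ssumdisintegratio$opo  (last char: 'o')
  sorted[17] = sumdisintegratio$opos  (last char: 's')
  sorted[18] = tegratio$opossumdisin  (last char: 'n')
  sorted[19] = tio$opossumdisintegra  (last char: 'a')
  sorted[20] = umdisintegratio$oposs  (last char: 's')
Last column: ormtestduii$pogiosnas
Original string S is at sorted index 11

Answer: ormtestduii$pogiosnas
11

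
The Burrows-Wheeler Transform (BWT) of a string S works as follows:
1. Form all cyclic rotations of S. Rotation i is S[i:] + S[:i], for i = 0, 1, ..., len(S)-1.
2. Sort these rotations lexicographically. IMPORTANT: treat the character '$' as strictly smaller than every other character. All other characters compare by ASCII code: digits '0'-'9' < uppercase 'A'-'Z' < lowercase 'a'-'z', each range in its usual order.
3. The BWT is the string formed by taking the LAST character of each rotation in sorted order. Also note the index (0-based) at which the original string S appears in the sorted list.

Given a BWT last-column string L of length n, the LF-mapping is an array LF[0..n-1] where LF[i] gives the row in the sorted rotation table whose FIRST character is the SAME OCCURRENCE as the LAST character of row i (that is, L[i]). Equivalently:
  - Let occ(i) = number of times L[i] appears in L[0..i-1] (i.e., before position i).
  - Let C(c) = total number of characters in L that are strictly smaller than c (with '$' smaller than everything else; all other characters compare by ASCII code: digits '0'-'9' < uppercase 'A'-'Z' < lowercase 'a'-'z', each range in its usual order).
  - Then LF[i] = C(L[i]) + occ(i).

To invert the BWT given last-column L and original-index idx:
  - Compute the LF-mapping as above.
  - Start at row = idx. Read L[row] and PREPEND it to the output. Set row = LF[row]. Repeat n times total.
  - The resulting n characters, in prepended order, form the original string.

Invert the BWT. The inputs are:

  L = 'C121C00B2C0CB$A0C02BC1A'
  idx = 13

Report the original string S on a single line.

LF mapping: 17 6 9 7 18 1 2 14 10 19 3 20 15 0 12 4 21 5 11 16 22 8 13
Walk LF starting at row 13, prepending L[row]:
  step 1: row=13, L[13]='$', prepend. Next row=LF[13]=0
  step 2: row=0, L[0]='C', prepend. Next row=LF[0]=17
  step 3: row=17, L[17]='0', prepend. Next row=LF[17]=5
  step 4: row=5, L[5]='0', prepend. Next row=LF[5]=1
  step 5: row=1, L[1]='1', prepend. Next row=LF[1]=6
  step 6: row=6, L[6]='0', prepend. Next row=LF[6]=2
  step 7: row=2, L[2]='2', prepend. Next row=LF[2]=9
  step 8: row=9, L[9]='C', prepend. Next row=LF[9]=19
  step 9: row=19, L[19]='B', prepend. Next row=LF[19]=16
  step 10: row=16, L[16]='C', prepend. Next row=LF[16]=21
  step 11: row=21, L[21]='1', prepend. Next row=LF[21]=8
  step 12: row=8, L[8]='2', prepend. Next row=LF[8]=10
  step 13: row=10, L[10]='0', prepend. Next row=LF[10]=3
  step 14: row=3, L[3]='1', prepend. Next row=LF[3]=7
  step 15: row=7, L[7]='B', prepend. Next row=LF[7]=14
  step 16: row=14, L[14]='A', prepend. Next row=LF[14]=12
  step 17: row=12, L[12]='B', prepend. Next row=LF[12]=15
  step 18: row=15, L[15]='0', prepend. Next row=LF[15]=4
  step 19: row=4, L[4]='C', prepend. Next row=LF[4]=18
  step 20: row=18, L[18]='2', prepend. Next row=LF[18]=11
  step 21: row=11, L[11]='C', prepend. Next row=LF[11]=20
  step 22: row=20, L[20]='C', prepend. Next row=LF[20]=22
  step 23: row=22, L[22]='A', prepend. Next row=LF[22]=13
Reversed output: ACC2C0BAB1021CBC20100C$

Answer: ACC2C0BAB1021CBC20100C$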